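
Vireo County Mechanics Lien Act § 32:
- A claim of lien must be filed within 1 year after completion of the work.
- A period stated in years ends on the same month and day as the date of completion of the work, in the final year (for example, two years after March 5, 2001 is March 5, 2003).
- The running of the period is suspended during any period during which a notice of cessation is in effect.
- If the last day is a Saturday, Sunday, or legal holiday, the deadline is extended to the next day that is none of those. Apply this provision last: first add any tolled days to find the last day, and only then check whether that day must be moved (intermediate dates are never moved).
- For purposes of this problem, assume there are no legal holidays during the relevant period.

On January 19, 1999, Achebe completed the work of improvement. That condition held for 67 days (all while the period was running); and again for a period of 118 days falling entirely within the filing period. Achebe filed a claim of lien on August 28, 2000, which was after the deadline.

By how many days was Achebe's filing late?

35 days

1 year after January 19, 1999 is January 19, 2000.
Tolling adds 67 days: January 19, 2000 + 67 days = March 26, 2000.
Tolling adds 118 days: March 26, 2000 + 118 days = July 22, 2000.
July 22, 2000 is Saturday; July 23, 2000 is Sunday. The next qualifying day is July 24, 2000.
The deadline is July 24, 2000; from July 24, 2000 to August 28, 2000 is 35 days.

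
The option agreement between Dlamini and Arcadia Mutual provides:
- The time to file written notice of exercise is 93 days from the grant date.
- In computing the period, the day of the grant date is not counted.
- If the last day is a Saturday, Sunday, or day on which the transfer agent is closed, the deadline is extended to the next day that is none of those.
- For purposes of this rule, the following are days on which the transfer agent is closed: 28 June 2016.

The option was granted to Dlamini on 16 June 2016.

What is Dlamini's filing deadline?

September 19, 2016

93 days after 16 June 2016 is September 17, 2016.
September 17, 2016 is Saturday; September 18, 2016 is Sunday. The next qualifying day is September 19, 2016.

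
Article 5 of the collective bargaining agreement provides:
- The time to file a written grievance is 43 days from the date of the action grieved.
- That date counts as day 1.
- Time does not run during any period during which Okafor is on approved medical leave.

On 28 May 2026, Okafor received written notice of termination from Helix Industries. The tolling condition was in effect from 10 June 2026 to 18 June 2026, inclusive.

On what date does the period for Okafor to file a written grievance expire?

Counting 28 May 2026 as day 1, day 43 is July 9, 2026.
From June 10, 2026 through June 18, 2026 inclusive is 9 days; tolling adds 9 days: July 9, 2026 + 9 days = July 18, 2026.

July 18, 2026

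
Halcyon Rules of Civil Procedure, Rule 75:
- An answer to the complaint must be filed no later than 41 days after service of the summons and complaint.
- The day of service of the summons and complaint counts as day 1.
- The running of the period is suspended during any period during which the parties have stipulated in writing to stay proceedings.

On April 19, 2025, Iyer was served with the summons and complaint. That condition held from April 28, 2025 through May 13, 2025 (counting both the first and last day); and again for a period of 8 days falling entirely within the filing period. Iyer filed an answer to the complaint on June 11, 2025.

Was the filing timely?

Counting April 19, 2025 as day 1, day 41 is May 29, 2025.
From April 28, 2025 through May 13, 2025 inclusive is 16 days; tolling adds 16 days: May 29, 2025 + 16 days = June 14, 2025.
Tolling adds 8 days: June 14, 2025 + 8 days = June 22, 2025.
The deadline is June 22, 2025; the filing on June 11, 2025 is on or before that date.

Yes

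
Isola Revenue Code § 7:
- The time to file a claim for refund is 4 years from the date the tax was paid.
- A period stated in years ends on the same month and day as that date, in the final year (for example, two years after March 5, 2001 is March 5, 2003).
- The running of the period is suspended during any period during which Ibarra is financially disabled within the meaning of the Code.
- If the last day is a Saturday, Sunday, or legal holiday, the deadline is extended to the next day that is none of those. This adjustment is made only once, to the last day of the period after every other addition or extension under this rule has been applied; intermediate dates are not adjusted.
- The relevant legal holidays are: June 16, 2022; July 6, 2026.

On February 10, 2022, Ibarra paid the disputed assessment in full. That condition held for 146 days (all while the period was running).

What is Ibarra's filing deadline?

4 years after February 10, 2022 is February 10, 2026.
Tolling adds 146 days: February 10, 2026 + 146 days = July 6, 2026.
July 6, 2026 is a listed holiday. The next qualifying day is July 7, 2026.

July 7, 2026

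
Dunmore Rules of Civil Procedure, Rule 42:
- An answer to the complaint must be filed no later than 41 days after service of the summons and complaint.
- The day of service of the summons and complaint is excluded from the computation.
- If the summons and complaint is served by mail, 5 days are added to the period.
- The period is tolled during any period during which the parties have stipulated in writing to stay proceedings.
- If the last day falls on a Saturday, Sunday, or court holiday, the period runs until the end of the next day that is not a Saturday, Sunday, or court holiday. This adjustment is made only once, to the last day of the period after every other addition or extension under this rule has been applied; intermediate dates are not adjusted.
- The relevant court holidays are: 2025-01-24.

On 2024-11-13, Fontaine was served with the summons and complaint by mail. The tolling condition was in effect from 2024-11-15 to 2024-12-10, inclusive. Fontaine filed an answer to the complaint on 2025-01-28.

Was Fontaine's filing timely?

No

41 days after 2024-11-13 is December 24, 2024.
Service was by mail, adding 5 days: December 24, 2024 + 5 days = December 29, 2024.
From November 15, 2024 through December 10, 2024 inclusive is 26 days; tolling adds 26 days: December 29, 2024 + 26 days = January 24, 2025.
January 24, 2025 is a listed holiday; January 25, 2025 is Saturday; January 26, 2025 is Sunday. The next qualifying day is January 27, 2025.
The deadline is January 27, 2025; the filing on January 28, 2025 is after that date.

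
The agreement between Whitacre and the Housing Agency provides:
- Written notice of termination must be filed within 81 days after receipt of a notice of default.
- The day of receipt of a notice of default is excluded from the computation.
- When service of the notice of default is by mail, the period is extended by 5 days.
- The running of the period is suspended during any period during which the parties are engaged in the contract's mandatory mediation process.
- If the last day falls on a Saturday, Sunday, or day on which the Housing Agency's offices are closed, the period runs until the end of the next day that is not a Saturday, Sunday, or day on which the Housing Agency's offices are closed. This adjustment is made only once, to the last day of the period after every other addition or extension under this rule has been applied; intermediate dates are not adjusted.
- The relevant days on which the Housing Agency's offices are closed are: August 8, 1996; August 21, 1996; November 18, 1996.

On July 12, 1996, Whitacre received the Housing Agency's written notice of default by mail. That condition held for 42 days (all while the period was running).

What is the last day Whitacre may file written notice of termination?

81 days after July 12, 1996 is October 1, 1996.
Service was by mail, adding 5 days: October 1, 1996 + 5 days = October 6, 1996.
Tolling adds 42 days: October 6, 1996 + 42 days = November 17, 1996.
November 17, 1996 is Sunday; November 18, 1996 is a listed holiday. The next qualifying day is November 19, 1996.

November 19, 1996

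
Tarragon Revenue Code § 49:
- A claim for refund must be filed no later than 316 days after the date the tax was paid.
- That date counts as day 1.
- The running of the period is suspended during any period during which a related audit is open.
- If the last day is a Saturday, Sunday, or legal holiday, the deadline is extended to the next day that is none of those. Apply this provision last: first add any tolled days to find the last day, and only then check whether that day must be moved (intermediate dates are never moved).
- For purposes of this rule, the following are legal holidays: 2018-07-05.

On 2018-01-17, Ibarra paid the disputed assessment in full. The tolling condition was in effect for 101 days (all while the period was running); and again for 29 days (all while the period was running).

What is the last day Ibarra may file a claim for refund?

April 8, 2019

Counting 2018-01-17 as day 1, day 316 is November 28, 2018.
Tolling adds 101 days: November 28, 2018 + 101 days = March 9, 2019.
Tolling adds 29 days: March 9, 2019 + 29 days = April 7, 2019.
April 7, 2019 is Sunday. The next qualifying day is April 8, 2019.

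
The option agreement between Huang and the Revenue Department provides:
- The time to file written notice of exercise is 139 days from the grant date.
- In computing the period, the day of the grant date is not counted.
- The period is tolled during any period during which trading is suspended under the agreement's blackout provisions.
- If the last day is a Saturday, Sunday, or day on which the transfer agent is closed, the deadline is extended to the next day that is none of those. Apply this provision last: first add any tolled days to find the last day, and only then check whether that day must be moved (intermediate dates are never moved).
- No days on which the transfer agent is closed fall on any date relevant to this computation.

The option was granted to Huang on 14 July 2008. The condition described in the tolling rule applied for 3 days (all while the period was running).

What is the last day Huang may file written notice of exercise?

139 days after 14 July 2008 is November 30, 2008.
Tolling adds 3 days: November 30, 2008 + 3 days = December 3, 2008.
December 3, 2008 is a Wednesday and not a day on which the transfer agent is closed, so no extension applies.

December 3, 2008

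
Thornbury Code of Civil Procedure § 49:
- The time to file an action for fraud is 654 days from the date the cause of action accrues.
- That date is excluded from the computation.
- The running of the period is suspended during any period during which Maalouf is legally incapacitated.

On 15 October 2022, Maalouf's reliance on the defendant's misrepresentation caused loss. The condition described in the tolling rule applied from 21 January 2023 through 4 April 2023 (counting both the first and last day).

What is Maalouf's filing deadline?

October 12, 2024

654 days after 15 October 2022 is July 30, 2024.
From January 21, 2023 through April 4, 2023 inclusive is 74 days; tolling adds 74 days: July 30, 2024 + 74 days = October 12, 2024.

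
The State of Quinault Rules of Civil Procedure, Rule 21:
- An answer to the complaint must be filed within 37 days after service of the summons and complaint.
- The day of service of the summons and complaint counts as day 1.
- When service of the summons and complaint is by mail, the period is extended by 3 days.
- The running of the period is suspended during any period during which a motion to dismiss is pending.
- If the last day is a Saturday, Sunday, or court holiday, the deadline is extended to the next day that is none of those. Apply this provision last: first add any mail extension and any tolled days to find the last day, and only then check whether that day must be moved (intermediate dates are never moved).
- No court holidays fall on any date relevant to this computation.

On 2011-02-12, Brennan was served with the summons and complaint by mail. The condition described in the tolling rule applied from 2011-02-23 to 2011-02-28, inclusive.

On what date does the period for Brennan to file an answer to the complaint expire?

March 29, 2011

Counting 2011-02-12 as day 1, day 37 is March 20, 2011.
Service was by mail, adding 3 days: March 20, 2011 + 3 days = March 23, 2011.
From February 23, 2011 through February 28, 2011 inclusive is 6 days; tolling adds 6 days: March 23, 2011 + 6 days = March 29, 2011.
March 29, 2011 is a Tuesday and not a court holiday, so no extension applies.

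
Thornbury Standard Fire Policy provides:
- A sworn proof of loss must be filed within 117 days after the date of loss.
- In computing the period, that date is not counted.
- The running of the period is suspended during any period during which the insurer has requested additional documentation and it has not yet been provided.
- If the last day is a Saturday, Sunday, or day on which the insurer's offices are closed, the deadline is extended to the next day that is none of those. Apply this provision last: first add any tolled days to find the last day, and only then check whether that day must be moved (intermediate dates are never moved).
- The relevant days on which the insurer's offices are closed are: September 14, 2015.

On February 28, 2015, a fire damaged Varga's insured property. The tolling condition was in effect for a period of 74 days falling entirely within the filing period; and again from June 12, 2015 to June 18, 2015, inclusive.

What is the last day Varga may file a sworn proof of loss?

117 days after February 28, 2015 is June 25, 2015.
Tolling adds 74 days: June 25, 2015 + 74 days = September 7, 2015.
From June 12, 2015 through June 18, 2015 inclusive is 7 days; tolling adds 7 days: September 7, 2015 + 7 days = September 14, 2015.
September 14, 2015 is a listed holiday. The next qualifying day is September 15, 2015.

September 15, 2015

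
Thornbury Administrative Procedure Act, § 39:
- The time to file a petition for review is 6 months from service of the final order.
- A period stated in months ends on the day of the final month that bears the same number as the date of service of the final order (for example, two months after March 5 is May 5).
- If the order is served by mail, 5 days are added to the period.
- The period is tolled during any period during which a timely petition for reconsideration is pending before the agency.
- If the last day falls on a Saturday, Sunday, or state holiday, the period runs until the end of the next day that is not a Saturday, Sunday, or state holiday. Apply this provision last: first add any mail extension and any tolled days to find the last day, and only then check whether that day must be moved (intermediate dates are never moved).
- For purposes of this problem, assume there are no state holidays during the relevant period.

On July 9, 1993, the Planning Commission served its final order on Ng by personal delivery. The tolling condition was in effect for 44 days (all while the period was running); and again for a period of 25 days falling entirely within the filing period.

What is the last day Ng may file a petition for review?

6 months after July 9, 1993 is January 9, 1994.
Service was not by mail, so no mail extension applies.
Tolling adds 44 days: January 9, 1994 + 44 days = February 22, 1994.
Tolling adds 25 days: February 22, 1994 + 25 days = March 19, 1994.
March 19, 1994 is Saturday; March 20, 1994 is Sunday. The next qualifying day is March 21, 1994.

March 21, 1994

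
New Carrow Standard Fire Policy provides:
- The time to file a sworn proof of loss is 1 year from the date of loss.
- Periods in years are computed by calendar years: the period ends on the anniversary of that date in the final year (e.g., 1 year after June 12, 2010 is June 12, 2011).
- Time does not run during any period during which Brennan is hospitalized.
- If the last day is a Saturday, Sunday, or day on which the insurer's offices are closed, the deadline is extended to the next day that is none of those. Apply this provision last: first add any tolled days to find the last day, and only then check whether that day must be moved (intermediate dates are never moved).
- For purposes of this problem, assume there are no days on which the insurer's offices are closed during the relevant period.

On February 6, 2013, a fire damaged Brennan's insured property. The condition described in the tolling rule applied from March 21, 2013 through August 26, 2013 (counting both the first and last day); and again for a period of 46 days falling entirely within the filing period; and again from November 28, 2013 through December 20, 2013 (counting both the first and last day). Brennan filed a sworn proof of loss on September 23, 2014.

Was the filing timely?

No

1 year after February 6, 2013 is February 6, 2014.
From March 21, 2013 through August 26, 2013 inclusive is 159 days; tolling adds 159 days: February 6, 2014 + 159 days = July 15, 2014.
Tolling adds 46 days: July 15, 2014 + 46 days = August 30, 2014.
From November 28, 2013 through December 20, 2013 inclusive is 23 days; tolling adds 23 days: August 30, 2014 + 23 days = September 22, 2014.
September 22, 2014 is a Monday and not a day on which the insurer's offices are closed, so no extension applies.
The deadline is September 22, 2014; the filing on September 23, 2014 is after that date.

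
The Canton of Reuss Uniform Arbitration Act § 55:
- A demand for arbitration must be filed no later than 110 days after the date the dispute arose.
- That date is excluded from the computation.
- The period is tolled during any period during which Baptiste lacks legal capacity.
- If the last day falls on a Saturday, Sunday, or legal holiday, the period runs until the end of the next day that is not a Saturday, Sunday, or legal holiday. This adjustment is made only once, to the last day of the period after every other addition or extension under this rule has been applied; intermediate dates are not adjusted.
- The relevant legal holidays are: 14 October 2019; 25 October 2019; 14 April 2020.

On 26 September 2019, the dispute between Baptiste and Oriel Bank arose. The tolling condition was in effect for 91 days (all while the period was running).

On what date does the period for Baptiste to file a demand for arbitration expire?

April 15, 2020

110 days after 26 September 2019 is January 14, 2020.
Tolling adds 91 days: January 14, 2020 + 91 days = April 14, 2020.
April 14, 2020 is a listed holiday. The next qualifying day is April 15, 2020.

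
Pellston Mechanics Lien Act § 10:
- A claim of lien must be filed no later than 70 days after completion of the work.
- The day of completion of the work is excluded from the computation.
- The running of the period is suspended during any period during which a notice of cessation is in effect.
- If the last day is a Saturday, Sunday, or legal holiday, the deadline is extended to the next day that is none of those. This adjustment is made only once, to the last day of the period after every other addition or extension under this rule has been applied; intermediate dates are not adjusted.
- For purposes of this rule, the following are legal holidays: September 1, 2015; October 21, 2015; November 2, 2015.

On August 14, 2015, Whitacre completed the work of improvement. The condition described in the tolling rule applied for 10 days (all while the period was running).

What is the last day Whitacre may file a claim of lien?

November 3, 2015

70 days after August 14, 2015 is October 23, 2015.
Tolling adds 10 days: October 23, 2015 + 10 days = November 2, 2015.
November 2, 2015 is a listed holiday. The next qualifying day is November 3, 2015.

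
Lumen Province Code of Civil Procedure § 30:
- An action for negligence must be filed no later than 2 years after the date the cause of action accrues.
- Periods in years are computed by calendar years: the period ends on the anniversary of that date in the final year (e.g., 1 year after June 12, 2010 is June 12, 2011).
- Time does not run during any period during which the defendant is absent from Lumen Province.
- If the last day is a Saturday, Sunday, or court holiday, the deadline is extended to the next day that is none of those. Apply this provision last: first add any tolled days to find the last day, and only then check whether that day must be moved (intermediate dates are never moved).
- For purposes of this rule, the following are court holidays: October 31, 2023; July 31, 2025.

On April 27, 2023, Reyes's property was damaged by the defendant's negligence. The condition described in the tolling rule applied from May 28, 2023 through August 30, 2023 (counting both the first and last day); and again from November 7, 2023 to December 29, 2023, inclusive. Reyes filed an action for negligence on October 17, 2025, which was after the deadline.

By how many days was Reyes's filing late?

2 years after April 27, 2023 is April 27, 2025.
From May 28, 2023 through August 30, 2023 inclusive is 95 days; tolling adds 95 days: April 27, 2025 + 95 days = July 31, 2025.
From November 7, 2023 through December 29, 2023 inclusive is 53 days; tolling adds 53 days: July 31, 2025 + 53 days = September 22, 2025.
September 22, 2025 is a Monday and not a court holiday, so no extension applies.
The deadline is September 22, 2025; from September 22, 2025 to October 17, 2025 is 25 days.

25 days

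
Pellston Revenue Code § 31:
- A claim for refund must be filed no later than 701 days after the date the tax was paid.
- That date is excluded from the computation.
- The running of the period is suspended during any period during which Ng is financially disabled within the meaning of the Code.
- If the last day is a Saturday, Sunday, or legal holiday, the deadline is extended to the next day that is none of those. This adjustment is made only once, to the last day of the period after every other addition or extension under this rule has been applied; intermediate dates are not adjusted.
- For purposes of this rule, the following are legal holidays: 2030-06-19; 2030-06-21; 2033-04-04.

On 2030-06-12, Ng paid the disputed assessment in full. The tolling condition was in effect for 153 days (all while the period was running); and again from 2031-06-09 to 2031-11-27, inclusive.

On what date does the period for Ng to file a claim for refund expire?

April 5, 2033

701 days after 2030-06-12 is May 13, 2032.
Tolling adds 153 days: May 13, 2032 + 153 days = October 13, 2032.
From June 9, 2031 through November 27, 2031 inclusive is 172 days; tolling adds 172 days: October 13, 2032 + 172 days = April 3, 2033.
April 3, 2033 is Sunday; April 4, 2033 is a listed holiday. The next qualifying day is April 5, 2033.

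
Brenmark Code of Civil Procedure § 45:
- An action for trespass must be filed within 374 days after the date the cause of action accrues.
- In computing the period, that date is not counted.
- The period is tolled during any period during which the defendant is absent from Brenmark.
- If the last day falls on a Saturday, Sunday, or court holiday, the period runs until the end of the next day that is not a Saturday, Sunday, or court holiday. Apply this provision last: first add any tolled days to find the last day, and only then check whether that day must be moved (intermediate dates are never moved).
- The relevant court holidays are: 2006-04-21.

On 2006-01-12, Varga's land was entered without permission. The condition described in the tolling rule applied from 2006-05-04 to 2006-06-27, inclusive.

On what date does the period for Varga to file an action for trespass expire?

March 19, 2007

374 days after 2006-01-12 is January 21, 2007.
From May 4, 2006 through June 27, 2006 inclusive is 55 days; tolling adds 55 days: January 21, 2007 + 55 days = March 17, 2007.
March 17, 2007 is Saturday; March 18, 2007 is Sunday. The next qualifying day is March 19, 2007.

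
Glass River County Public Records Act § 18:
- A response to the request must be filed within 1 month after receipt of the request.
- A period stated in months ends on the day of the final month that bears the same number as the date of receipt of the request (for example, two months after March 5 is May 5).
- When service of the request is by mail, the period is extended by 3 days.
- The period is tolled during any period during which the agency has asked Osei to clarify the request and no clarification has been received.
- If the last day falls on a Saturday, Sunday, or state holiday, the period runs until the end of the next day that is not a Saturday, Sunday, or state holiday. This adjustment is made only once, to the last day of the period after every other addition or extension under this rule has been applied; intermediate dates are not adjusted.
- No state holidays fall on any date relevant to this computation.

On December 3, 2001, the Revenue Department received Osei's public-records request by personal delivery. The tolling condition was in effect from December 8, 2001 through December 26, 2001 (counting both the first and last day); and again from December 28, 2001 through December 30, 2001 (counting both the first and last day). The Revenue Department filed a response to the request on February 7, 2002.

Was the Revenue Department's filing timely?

1 month after December 3, 2001 is January 3, 2002.
Service was not by mail, so no mail extension applies.
From December 8, 2001 through December 26, 2001 inclusive is 19 days; tolling adds 19 days: January 3, 2002 + 19 days = January 22, 2002.
From December 28, 2001 through December 30, 2001 inclusive is 3 days; tolling adds 3 days: January 22, 2002 + 3 days = January 25, 2002.
January 25, 2002 is a Friday and not a state holiday, so no extension applies.
The deadline is January 25, 2002; the filing on February 7, 2002 is after that date.

No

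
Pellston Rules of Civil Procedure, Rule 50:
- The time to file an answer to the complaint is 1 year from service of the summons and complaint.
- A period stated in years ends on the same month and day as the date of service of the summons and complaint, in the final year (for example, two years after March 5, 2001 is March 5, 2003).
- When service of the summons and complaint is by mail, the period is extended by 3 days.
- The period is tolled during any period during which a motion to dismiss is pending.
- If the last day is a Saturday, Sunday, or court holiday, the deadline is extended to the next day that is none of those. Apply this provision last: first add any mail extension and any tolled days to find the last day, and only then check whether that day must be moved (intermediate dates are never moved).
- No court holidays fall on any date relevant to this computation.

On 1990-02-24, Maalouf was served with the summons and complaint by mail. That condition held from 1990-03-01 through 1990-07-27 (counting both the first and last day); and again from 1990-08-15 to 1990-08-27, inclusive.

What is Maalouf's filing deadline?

August 8, 1991

1 year after 1990-02-24 is February 24, 1991.
Service was by mail, adding 3 days: February 24, 1991 + 3 days = February 27, 1991.
From March 1, 1990 through July 27, 1990 inclusive is 149 days; tolling adds 149 days: February 27, 1991 + 149 days = July 26, 1991.
From August 15, 1990 through August 27, 1990 inclusive is 13 days; tolling adds 13 days: July 26, 1991 + 13 days = August 8, 1991.
August 8, 1991 is a Thursday and not a court holiday, so no extension applies.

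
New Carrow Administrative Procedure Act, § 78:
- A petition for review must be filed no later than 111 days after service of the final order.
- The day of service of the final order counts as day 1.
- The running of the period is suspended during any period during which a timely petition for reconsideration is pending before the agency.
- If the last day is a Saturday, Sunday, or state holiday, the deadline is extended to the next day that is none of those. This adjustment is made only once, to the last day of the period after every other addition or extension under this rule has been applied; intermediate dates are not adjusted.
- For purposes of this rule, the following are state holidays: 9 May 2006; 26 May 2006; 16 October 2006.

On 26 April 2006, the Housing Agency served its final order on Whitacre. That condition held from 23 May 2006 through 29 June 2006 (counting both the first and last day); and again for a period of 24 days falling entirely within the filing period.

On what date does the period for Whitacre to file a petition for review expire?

October 17, 2006

Counting 26 April 2006 as day 1, day 111 is August 14, 2006.
From May 23, 2006 through June 29, 2006 inclusive is 38 days; tolling adds 38 days: August 14, 2006 + 38 days = September 21, 2006.
Tolling adds 24 days: September 21, 2006 + 24 days = October 15, 2006.
October 15, 2006 is Sunday; October 16, 2006 is a listed holiday. The next qualifying day is October 17, 2006.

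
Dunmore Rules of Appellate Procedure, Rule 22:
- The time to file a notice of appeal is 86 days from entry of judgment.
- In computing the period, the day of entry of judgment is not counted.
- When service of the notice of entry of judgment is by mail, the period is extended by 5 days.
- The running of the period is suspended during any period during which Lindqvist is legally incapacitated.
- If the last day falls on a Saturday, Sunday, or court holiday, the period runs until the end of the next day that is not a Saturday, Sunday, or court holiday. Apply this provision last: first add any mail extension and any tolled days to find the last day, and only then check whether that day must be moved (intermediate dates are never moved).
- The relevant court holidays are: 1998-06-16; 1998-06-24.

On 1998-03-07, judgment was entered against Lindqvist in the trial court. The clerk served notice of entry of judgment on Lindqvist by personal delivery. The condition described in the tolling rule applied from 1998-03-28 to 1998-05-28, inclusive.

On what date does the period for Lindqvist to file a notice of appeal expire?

August 3, 1998

86 days after 1998-03-07 is June 1, 1998.
Service was not by mail, so no mail extension applies.
From March 28, 1998 through May 28, 1998 inclusive is 62 days; tolling adds 62 days: June 1, 1998 + 62 days = August 2, 1998.
August 2, 1998 is Sunday. The next qualifying day is August 3, 1998.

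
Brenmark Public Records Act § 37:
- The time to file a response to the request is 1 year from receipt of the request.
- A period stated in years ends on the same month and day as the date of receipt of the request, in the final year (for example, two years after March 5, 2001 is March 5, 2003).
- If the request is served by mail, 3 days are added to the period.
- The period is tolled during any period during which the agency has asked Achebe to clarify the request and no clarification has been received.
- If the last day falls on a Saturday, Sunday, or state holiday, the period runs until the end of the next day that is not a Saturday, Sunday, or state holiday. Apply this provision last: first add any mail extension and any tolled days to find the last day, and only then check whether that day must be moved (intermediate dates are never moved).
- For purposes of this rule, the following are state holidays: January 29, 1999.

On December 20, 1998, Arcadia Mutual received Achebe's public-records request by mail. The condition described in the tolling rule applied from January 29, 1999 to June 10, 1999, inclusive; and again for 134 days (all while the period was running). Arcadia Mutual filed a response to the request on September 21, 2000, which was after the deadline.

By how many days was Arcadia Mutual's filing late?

6 days

1 year after December 20, 1998 is December 20, 1999.
Service was by mail, adding 3 days: December 20, 1999 + 3 days = December 23, 1999.
From January 29, 1999 through June 10, 1999 inclusive is 133 days; tolling adds 133 days: December 23, 1999 + 133 days = May 4, 2000.
Tolling adds 134 days: May 4, 2000 + 134 days = September 15, 2000.
September 15, 2000 is a Friday and not a state holiday, so no extension applies.
The deadline is September 15, 2000; from September 15, 2000 to September 21, 2000 is 6 days.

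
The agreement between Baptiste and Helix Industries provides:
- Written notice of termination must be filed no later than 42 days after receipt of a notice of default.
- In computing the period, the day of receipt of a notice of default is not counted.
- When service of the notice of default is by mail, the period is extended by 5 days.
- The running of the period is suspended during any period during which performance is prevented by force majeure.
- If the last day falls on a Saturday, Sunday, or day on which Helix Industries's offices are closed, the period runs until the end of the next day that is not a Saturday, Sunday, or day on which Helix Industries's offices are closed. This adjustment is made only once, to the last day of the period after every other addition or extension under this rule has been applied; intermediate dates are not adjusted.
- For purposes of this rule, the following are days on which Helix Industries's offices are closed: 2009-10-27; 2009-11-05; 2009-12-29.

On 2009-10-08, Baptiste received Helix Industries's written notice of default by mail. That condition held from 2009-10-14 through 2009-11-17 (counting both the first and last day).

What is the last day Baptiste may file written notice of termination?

December 30, 2009

42 days after 2009-10-08 is November 19, 2009.
Service was by mail, adding 5 days: November 19, 2009 + 5 days = November 24, 2009.
From October 14, 2009 through November 17, 2009 inclusive is 35 days; tolling adds 35 days: November 24, 2009 + 35 days = December 29, 2009.
December 29, 2009 is a listed holiday. The next qualifying day is December 30, 2009.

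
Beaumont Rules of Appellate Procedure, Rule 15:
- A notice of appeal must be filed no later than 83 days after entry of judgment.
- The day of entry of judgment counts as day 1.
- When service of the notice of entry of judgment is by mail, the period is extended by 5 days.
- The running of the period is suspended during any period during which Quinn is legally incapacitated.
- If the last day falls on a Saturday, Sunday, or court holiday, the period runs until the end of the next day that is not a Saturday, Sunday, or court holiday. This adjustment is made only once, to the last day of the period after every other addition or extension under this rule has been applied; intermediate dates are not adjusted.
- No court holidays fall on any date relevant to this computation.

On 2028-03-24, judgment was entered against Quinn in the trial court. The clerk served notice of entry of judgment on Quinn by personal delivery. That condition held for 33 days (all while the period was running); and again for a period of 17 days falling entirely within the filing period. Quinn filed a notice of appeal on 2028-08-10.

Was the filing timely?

No

Counting 2028-03-24 as day 1, day 83 is June 14, 2028.
Service was not by mail, so no mail extension applies.
Tolling adds 33 days: June 14, 2028 + 33 days = July 17, 2028.
Tolling adds 17 days: July 17, 2028 + 17 days = August 3, 2028.
August 3, 2028 is a Thursday and not a court holiday, so no extension applies.
The deadline is August 3, 2028; the filing on August 10, 2028 is after that date.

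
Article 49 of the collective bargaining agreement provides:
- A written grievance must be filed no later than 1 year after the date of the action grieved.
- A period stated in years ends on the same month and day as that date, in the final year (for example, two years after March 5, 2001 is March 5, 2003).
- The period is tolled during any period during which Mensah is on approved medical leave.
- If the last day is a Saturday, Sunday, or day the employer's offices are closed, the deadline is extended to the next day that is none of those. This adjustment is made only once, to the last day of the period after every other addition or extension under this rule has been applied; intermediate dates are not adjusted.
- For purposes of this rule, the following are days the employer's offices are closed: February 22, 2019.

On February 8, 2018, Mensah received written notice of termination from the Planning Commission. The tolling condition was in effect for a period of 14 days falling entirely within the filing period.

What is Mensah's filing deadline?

1 year after February 8, 2018 is February 8, 2019.
Tolling adds 14 days: February 8, 2019 + 14 days = February 22, 2019.
February 22, 2019 is a listed holiday; February 23, 2019 is Saturday; February 24, 2019 is Sunday. The next qualifying day is February 25, 2019.

February 25, 2019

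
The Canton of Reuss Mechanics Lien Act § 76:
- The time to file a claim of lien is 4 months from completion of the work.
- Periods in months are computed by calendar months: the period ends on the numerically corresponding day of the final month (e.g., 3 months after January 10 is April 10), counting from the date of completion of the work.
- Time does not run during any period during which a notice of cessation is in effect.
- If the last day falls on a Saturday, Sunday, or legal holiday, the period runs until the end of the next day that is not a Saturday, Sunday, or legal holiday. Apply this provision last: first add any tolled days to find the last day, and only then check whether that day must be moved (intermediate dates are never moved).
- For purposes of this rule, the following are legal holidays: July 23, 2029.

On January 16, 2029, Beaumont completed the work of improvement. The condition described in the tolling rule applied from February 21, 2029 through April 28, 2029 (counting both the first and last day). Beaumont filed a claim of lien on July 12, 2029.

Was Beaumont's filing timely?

Yes

4 months after January 16, 2029 is May 16, 2029.
From February 21, 2029 through April 28, 2029 inclusive is 67 days; tolling adds 67 days: May 16, 2029 + 67 days = July 22, 2029.
July 22, 2029 is Sunday; July 23, 2029 is a listed holiday. The next qualifying day is July 24, 2029.
The deadline is July 24, 2029; the filing on July 12, 2029 is on or before that date.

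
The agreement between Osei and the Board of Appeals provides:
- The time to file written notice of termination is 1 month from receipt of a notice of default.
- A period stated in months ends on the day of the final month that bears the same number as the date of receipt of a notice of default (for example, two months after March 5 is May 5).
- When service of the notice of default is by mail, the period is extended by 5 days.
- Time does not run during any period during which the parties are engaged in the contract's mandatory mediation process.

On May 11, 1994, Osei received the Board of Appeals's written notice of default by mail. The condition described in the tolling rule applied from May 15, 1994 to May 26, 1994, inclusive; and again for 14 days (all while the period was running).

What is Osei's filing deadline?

July 12, 1994

1 month after May 11, 1994 is June 11, 1994.
Service was by mail, adding 5 days: June 11, 1994 + 5 days = June 16, 1994.
From May 15, 1994 through May 26, 1994 inclusive is 12 days; tolling adds 12 days: June 16, 1994 + 12 days = June 28, 1994.
Tolling adds 14 days: June 28, 1994 + 14 days = July 12, 1994.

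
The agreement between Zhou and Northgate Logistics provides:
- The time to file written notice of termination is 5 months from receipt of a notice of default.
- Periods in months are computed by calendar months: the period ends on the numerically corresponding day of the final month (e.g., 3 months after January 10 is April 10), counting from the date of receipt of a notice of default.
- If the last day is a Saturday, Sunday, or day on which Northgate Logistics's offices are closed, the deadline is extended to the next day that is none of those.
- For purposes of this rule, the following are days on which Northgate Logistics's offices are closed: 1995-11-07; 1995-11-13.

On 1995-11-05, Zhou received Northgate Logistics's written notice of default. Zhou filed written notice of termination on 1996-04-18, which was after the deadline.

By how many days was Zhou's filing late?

5 months after 1995-11-05 is April 5, 1996.
April 5, 1996 is a Friday and not a day on which Northgate Logistics's offices are closed, so no extension applies.
The deadline is April 5, 1996; from April 5, 1996 to April 18, 1996 is 13 days.

13 days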